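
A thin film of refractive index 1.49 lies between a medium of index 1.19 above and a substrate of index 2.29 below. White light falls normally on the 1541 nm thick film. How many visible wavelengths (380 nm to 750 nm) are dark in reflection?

6

Ray reflecting at the top interface goes from n = 1.19 toward n = 1.49: a half-wave phase shift.
Bottom surface (1.49 → 2.29): reflection off a higher-index medium gives a half-wave phase shift.
Zero or two π shifts → no net half-wave offset.
With no net inversion, destructive interference in reflection requires 2 n t = (m + ½) λ.
λ = 2 n t / (m + ½) = 4592 / (m + ½) nm.
m=5: 835 nm (IR); m=6: 706 nm (visible); m=7: 612 nm (visible); m=8: 540 nm (visible); m=9: 483 nm (visible); m=10: 437 nm (visible); m=11: 399 nm (visible); m=12: 367 nm (UV).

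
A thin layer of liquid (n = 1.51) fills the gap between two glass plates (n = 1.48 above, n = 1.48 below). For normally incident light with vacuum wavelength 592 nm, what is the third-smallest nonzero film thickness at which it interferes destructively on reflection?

Top surface (1.48 → 1.51): reflection off a higher-index medium gives a half-wave phase shift.
At the lower boundary (n = 1.51 to n = 1.48) the reflected ray undergoes no phase shift.
Exactly one π shift → a net half-wave offset.
With one net inversion, destructive interference in reflection requires 2 n t = m λ.
The third-smallest nonzero thickness corresponds to m = 3: t = m λ / (2 n) = 3.00 × 592 / (2 × 1.51) = 588 nm.

588 nm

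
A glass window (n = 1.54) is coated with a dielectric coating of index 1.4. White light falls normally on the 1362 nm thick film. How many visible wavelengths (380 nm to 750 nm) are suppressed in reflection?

Top surface (1.0 → 1.4): reflection off a higher-index medium gives a half-wave phase shift.
At the lower boundary (n = 1.4 to n = 1.54) the reflected ray undergoes a half-wave phase shift.
Net: no relative phase inversion (both shifts match).
For dark reflection here: 2 n t = (m + ½) λ.
λ = 2 n t / (m + ½) = 3814 / (m + ½) nm.
m=4: 847 nm (IR); m=5: 693 nm (visible); m=6: 587 nm (visible); m=7: 508 nm (visible); m=8: 449 nm (visible); m=9: 401 nm (visible); m=10: 363 nm (UV).

5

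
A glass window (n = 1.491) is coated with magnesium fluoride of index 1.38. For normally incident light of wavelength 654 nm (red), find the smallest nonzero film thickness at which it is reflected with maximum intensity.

Top surface (1.0 → 1.38): reflection off a higher-index medium gives a half-wave phase shift.
Ray reflecting at the bottom interface goes from n = 1.38 toward n = 1.491: a half-wave phase shift.
Net: no relative phase inversion (both shifts match).
With no net inversion, constructive interference in reflection requires 2 n t = m λ.
Minimum nonzero at m = 1: t = λ / (2 n) = 654 / (2 × 1.38) = 237 nm.

237 nm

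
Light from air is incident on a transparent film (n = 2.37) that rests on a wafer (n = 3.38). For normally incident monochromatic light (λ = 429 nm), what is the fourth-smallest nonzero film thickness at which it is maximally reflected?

362 nm

Top surface (1.0 → 2.37): reflection off a higher-index medium gives a half-wave phase shift.
At the lower boundary (n = 2.37 to n = 3.38) the reflected ray undergoes a half-wave phase shift.
Net: no relative phase inversion (both shifts match).
With no net inversion, constructive interference in reflection requires 2 n t = m λ.
The fourth-smallest nonzero thickness corresponds to m = 4: t = m λ / (2 n) = 4.00 × 429 / (2 × 2.37) = 362 nm.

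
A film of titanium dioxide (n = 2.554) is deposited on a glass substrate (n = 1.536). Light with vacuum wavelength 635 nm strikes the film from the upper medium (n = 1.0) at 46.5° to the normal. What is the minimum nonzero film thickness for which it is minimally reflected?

At the upper boundary (n = 1.0 to n = 2.554) the reflected ray undergoes a half-wave phase shift.
Bottom surface (2.554 → 1.536): reflection off a lower-index medium gives no phase shift.
Exactly one π shift → a net half-wave offset.
For weak reflection here: 2 n t cos θ_r = m λ.
Snell's law: 1.0 sin 46.5° = 2.554 sin θ_r → sin θ_r = 0.284, cos θ_r = 0.959.
Minimum nonzero at m = 1: t = λ / (2 n cos θ_r) = 635 / (2 × 2.554 × 0.959) = 130 nm.

130 nm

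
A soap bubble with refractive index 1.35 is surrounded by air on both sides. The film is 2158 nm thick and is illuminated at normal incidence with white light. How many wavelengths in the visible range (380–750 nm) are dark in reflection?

8

Ray reflecting at the top interface goes from n = 1.0 toward n = 1.35: a half-wave phase shift.
Bottom surface (1.35 → 1.0): reflection off a lower-index medium gives no phase shift.
Net: one phase inversion between the two reflected rays.
So the condition for destructive reflection is 2 n t = m λ.
λ = 2 n t / m = 5827 / m nm.
m=7: 832 nm (IR); m=8: 728 nm (visible); m=9: 647 nm (visible); m=10: 583 nm (visible); m=11: 530 nm (visible); m=12: 486 nm (visible); m=13: 448 nm (visible); m=14: 416 nm (visible); m=15: 388 nm (visible); m=16: 364 nm (UV).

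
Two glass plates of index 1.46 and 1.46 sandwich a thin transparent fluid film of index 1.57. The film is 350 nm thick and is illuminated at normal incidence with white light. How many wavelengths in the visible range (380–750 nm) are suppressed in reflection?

Ray reflecting at the top interface goes from n = 1.46 toward n = 1.57: a half-wave phase shift.
Ray reflecting at the bottom interface goes from n = 1.57 toward n = 1.46: no phase shift.
Exactly one π shift → a net half-wave offset.
With one net inversion, destructive interference in reflection requires 2 n t = m λ.
λ = 2 n t / m = 1099 / m nm.
m=1: 1099 nm (IR); m=2: 550 nm (visible); m=3: 366 nm (UV).

1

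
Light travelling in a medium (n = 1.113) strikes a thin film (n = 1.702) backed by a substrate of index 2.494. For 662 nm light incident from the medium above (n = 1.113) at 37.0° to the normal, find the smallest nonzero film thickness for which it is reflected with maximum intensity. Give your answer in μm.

Top surface (1.113 → 1.702): reflection off a higher-index medium gives a half-wave phase shift.
At the lower boundary (n = 1.702 to n = 2.494) the reflected ray undergoes a half-wave phase shift.
Zero or two π shifts → no net half-wave offset.
With no net inversion, constructive interference in reflection requires 2 n t cos θ_r = m λ.
Snell's law: 1.113 sin 37.0° = 1.702 sin θ_r → sin θ_r = 0.394, cos θ_r = 0.919.
Minimum nonzero at m = 1: t = λ / (2 n cos θ_r) = 662 / (2 × 1.702 × 0.919) = 212 nm.

0.212 μm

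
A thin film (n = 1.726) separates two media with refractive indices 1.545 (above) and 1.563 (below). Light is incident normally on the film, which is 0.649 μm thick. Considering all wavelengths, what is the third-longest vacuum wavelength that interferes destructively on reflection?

Ray reflecting at the top interface goes from n = 1.545 toward n = 1.726: a half-wave phase shift.
Ray reflecting at the bottom interface goes from n = 1.726 toward n = 1.563: no phase shift.
Net: one phase inversion between the two reflected rays.
So the condition for destructive reflection is 2 n t = m λ.
λ = 2 n t / m. The third-longest wavelength is m = 3: λ = 2 × 1.726 × 649 / 3.00 = 747 nm.

747 nm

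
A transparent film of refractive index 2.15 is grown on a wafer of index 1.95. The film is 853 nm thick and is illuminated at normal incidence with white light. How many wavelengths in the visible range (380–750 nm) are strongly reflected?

5

At the upper boundary (n = 1.0 to n = 2.15) the reflected ray undergoes a half-wave phase shift.
At the lower boundary (n = 2.15 to n = 1.95) the reflected ray undergoes no phase shift.
Net: one phase inversion between the two reflected rays.
With one net inversion, constructive interference in reflection requires 2 n t = (m + ½) λ.
λ = 2 n t / (m + ½) = 3668 / (m + ½) nm.
m=4: 815 nm (IR); m=5: 667 nm (visible); m=6: 564 nm (visible); m=7: 489 nm (visible); m=8: 432 nm (visible); m=9: 386 nm (visible); m=10: 349 nm (UV).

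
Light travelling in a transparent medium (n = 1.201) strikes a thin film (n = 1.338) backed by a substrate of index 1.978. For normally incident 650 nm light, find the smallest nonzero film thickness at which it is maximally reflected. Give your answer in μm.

At the upper boundary (n = 1.201 to n = 1.338) the reflected ray undergoes a half-wave phase shift.
At the lower boundary (n = 1.338 to n = 1.978) the reflected ray undergoes a half-wave phase shift.
Net: no relative phase inversion (both shifts match).
With no net inversion, constructive interference in reflection requires 2 n t = m λ.
Minimum nonzero at m = 1: t = λ / (2 n) = 650 / (2 × 1.338) = 243 nm.

0.243 μm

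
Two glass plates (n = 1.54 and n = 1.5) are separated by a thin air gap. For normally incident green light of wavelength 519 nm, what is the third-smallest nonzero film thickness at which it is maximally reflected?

649 nm

Ray reflecting at the top interface goes from n = 1.54 toward n = 1.0: no phase shift.
At the lower boundary (n = 1.0 to n = 1.5) the reflected ray undergoes a half-wave phase shift.
The two reflections differ by half a wavelength.
So the condition for constructive reflection is 2 n t = (m + ½) λ.
The third-smallest nonzero thickness corresponds to m = 2: t = (m + ½) λ / (2 n) = 2.50 × 519 / (2 × 1.0) = 649 nm.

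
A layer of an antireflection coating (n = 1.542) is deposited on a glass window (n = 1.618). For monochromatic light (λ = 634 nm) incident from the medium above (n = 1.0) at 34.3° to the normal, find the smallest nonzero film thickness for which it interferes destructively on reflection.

110 nm

Ray reflecting at the top interface goes from n = 1.0 toward n = 1.542: a half-wave phase shift.
Ray reflecting at the bottom interface goes from n = 1.542 toward n = 1.618: a half-wave phase shift.
Zero or two π shifts → no net half-wave offset.
So the condition for destructive reflection is 2 n t cos θ_r = (m + ½) λ.
Snell's law: 1.0 sin 34.3° = 1.542 sin θ_r → sin θ_r = 0.365, cos θ_r = 0.931.
Minimum at m = 0: t = λ / (4 n cos θ_r) = 634 / (4 × 1.542 × 0.931) = 110 nm.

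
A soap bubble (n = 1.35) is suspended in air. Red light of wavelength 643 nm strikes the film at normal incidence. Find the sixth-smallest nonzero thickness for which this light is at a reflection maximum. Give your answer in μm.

At the upper boundary (n = 1.0 to n = 1.35) the reflected ray undergoes a half-wave phase shift.
At the lower boundary (n = 1.35 to n = 1.0) the reflected ray undergoes no phase shift.
Exactly one π shift → a net half-wave offset.
With one net inversion, constructive interference in reflection requires 2 n t = (m + ½) λ.
The sixth-smallest nonzero thickness corresponds to m = 5: t = (m + ½) λ / (2 n) = 5.50 × 643 / (2 × 1.35) = 1310 nm.

1.31 μm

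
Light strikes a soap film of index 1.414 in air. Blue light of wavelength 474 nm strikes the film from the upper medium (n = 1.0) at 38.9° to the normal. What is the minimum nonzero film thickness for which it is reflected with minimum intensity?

At the upper boundary (n = 1.0 to n = 1.414) the reflected ray undergoes a half-wave phase shift.
Ray reflecting at the bottom interface goes from n = 1.414 toward n = 1.0: no phase shift.
The two reflections differ by half a wavelength.
With one net inversion, destructive interference in reflection requires 2 n t cos θ_r = m λ.
Snell's law: 1.0 sin 38.9° = 1.414 sin θ_r → sin θ_r = 0.444, cos θ_r = 0.896.
Minimum nonzero at m = 1: t = λ / (2 n cos θ_r) = 474 / (2 × 1.414 × 0.896) = 187 nm.

187 nm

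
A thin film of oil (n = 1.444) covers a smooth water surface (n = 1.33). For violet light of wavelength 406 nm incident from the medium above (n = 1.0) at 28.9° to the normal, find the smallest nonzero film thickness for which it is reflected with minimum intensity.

Ray reflecting at the top interface goes from n = 1.0 toward n = 1.444: a half-wave phase shift.
Bottom surface (1.444 → 1.33): reflection off a lower-index medium gives no phase shift.
The two reflections differ by half a wavelength.
So the condition for destructive reflection is 2 n t cos θ_r = m λ.
Snell's law: 1.0 sin 28.9° = 1.444 sin θ_r → sin θ_r = 0.335, cos θ_r = 0.942.
Minimum nonzero at m = 1: t = λ / (2 n cos θ_r) = 406 / (2 × 1.444 × 0.942) = 149 nm.

149 nm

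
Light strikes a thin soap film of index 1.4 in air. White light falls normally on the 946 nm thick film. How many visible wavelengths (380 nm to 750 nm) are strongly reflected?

3

At the upper boundary (n = 1.0 to n = 1.4) the reflected ray undergoes a half-wave phase shift.
Bottom surface (1.4 → 1.0): reflection off a lower-index medium gives no phase shift.
The two reflections differ by half a wavelength.
For bright reflection here: 2 n t = (m + ½) λ.
λ = 2 n t / (m + ½) = 2649 / (m + ½) nm.
m=3: 757 nm (IR); m=4: 589 nm (visible); m=5: 482 nm (visible); m=6: 408 nm (visible); m=7: 353 nm (UV).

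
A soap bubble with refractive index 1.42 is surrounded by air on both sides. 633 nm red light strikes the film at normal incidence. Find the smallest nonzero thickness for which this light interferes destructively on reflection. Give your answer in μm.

Ray reflecting at the top interface goes from n = 1.0 toward n = 1.42: a half-wave phase shift.
Bottom surface (1.42 → 1.0): reflection off a lower-index medium gives no phase shift.
The two reflections differ by half a wavelength.
For weak reflection here: 2 n t = m λ.
The smallest nonzero thickness corresponds to m = 1: t = m λ / (2 n) = 1.00 × 633 / (2 × 1.42) = 223 nm.

0.223 μm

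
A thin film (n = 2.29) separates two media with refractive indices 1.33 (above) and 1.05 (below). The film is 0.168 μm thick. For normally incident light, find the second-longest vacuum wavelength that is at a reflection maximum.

At the upper boundary (n = 1.33 to n = 2.29) the reflected ray undergoes a half-wave phase shift.
Bottom surface (2.29 → 1.05): reflection off a lower-index medium gives no phase shift.
Net: one phase inversion between the two reflected rays.
With one net inversion, constructive interference in reflection requires 2 n t = (m + ½) λ.
λ = 2 n t / (m + ½). The second-longest wavelength is m = 1: λ = 2 × 2.29 × 168 / 1.50 = 513 nm.

513 nm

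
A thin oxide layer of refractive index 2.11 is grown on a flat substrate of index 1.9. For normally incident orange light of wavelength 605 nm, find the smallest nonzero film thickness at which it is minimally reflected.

At the upper boundary (n = 1.0 to n = 2.11) the reflected ray undergoes a half-wave phase shift.
Ray reflecting at the bottom interface goes from n = 2.11 toward n = 1.9: no phase shift.
Exactly one π shift → a net half-wave offset.
For weak reflection here: 2 n t = m λ.
Minimum nonzero at m = 1: t = λ / (2 n) = 605 / (2 × 2.11) = 143 nm.

143 nm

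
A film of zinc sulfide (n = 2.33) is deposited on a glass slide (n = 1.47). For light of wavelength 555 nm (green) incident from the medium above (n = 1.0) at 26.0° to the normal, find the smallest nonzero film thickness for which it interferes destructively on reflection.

121 nm

Top surface (1.0 → 2.33): reflection off a higher-index medium gives a half-wave phase shift.
Ray reflecting at the bottom interface goes from n = 2.33 toward n = 1.47: no phase shift.
Exactly one π shift → a net half-wave offset.
So the condition for destructive reflection is 2 n t cos θ_r = m λ.
Snell's law: 1.0 sin 26.0° = 2.33 sin θ_r → sin θ_r = 0.188, cos θ_r = 0.982.
Minimum nonzero at m = 1: t = λ / (2 n cos θ_r) = 555 / (2 × 2.33 × 0.982) = 121 nm.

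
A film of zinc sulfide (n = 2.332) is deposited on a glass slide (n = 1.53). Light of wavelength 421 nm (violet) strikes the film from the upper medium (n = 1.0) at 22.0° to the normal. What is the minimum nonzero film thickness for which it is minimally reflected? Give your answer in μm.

Top surface (1.0 → 2.332): reflection off a higher-index medium gives a half-wave phase shift.
Ray reflecting at the bottom interface goes from n = 2.332 toward n = 1.53: no phase shift.
The two reflections differ by half a wavelength.
So the condition for destructive reflection is 2 n t cos θ_r = m λ.
Snell's law: 1.0 sin 22.0° = 2.332 sin θ_r → sin θ_r = 0.161, cos θ_r = 0.987.
Minimum nonzero at m = 1: t = λ / (2 n cos θ_r) = 421 / (2 × 2.332 × 0.987) = 91.5 nm.

0.0915 μm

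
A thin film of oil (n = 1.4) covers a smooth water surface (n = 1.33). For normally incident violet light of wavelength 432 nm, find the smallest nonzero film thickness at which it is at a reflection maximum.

Top surface (1.0 → 1.4): reflection off a higher-index medium gives a half-wave phase shift.
At the lower boundary (n = 1.4 to n = 1.33) the reflected ray undergoes no phase shift.
Exactly one π shift → a net half-wave offset.
So the condition for constructive reflection is 2 n t = (m + ½) λ.
Minimum at m = 0: t = λ / (4 n) = 432 / (4 × 1.4) = 77.1 nm.

77.1 nm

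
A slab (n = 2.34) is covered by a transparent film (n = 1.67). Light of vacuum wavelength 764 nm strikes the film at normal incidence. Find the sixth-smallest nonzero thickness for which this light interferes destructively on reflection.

1258 nm

At the upper boundary (n = 1.0 to n = 1.67) the reflected ray undergoes a half-wave phase shift.
At the lower boundary (n = 1.67 to n = 2.34) the reflected ray undergoes a half-wave phase shift.
Net: no relative phase inversion (both shifts match).
With no net inversion, destructive interference in reflection requires 2 n t = (m + ½) λ.
The sixth-smallest nonzero thickness corresponds to m = 5: t = (m + ½) λ / (2 n) = 5.50 × 764 / (2 × 1.67) = 1258 nm.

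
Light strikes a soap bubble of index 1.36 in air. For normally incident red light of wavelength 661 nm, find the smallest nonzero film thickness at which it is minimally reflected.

243 nm

Ray reflecting at the top interface goes from n = 1.0 toward n = 1.36: a half-wave phase shift.
Bottom surface (1.36 → 1.0): reflection off a lower-index medium gives no phase shift.
Net: one phase inversion between the two reflected rays.
For weak reflection here: 2 n t = m λ.
Minimum nonzero at m = 1: t = λ / (2 n) = 661 / (2 × 1.36) = 243 nm.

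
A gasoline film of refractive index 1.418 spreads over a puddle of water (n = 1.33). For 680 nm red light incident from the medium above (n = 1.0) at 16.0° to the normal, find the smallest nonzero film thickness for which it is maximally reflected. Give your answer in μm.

At the upper boundary (n = 1.0 to n = 1.418) the reflected ray undergoes a half-wave phase shift.
At the lower boundary (n = 1.418 to n = 1.33) the reflected ray undergoes no phase shift.
The two reflections differ by half a wavelength.
For maximum reflection here: 2 n t cos θ_r = (m + ½) λ.
Snell's law: 1.0 sin 16.0° = 1.418 sin θ_r → sin θ_r = 0.194, cos θ_r = 0.981.
Minimum at m = 0: t = λ / (4 n cos θ_r) = 680 / (4 × 1.418 × 0.981) = 122 nm.

0.122 μm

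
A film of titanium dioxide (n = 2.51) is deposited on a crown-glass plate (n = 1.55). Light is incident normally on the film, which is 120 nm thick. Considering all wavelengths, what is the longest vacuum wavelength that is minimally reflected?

602 nm

Top surface (1.0 → 2.51): reflection off a higher-index medium gives a half-wave phase shift.
Bottom surface (2.51 → 1.55): reflection off a lower-index medium gives no phase shift.
The two reflections differ by half a wavelength.
With one net inversion, destructive interference in reflection requires 2 n t = m λ.
λ = 2 n t / m. The longest wavelength is m = 1: λ = 2 × 2.51 × 120 / 1.00 = 602 nm.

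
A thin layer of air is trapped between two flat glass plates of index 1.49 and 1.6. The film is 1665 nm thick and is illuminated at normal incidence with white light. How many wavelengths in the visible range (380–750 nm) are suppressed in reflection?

4

At the upper boundary (n = 1.49 to n = 1.0) the reflected ray undergoes no phase shift.
Bottom surface (1.0 → 1.6): reflection off a higher-index medium gives a half-wave phase shift.
Net: one phase inversion between the two reflected rays.
So the condition for destructive reflection is 2 n t = m λ.
λ = 2 n t / m = 3330 / m nm.
m=4: 833 nm (IR); m=5: 666 nm (visible); m=6: 555 nm (visible); m=7: 476 nm (visible); m=8: 416 nm (visible); m=9: 370 nm (UV).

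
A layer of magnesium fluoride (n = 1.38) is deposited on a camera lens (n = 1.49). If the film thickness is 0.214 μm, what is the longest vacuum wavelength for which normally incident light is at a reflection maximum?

591 nm

Top surface (1.0 → 1.38): reflection off a higher-index medium gives a half-wave phase shift.
Bottom surface (1.38 → 1.49): reflection off a higher-index medium gives a half-wave phase shift.
Net: no relative phase inversion (both shifts match).
With no net inversion, constructive interference in reflection requires 2 n t = m λ.
λ = 2 n t / m. The longest wavelength is m = 1: λ = 2 × 1.38 × 214 / 1.00 = 591 nm.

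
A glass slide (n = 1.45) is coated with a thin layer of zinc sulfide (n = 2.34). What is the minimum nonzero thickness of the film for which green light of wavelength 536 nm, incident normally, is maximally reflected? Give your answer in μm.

Top surface (1.0 → 2.34): reflection off a higher-index medium gives a half-wave phase shift.
At the lower boundary (n = 2.34 to n = 1.45) the reflected ray undergoes no phase shift.
Net: one phase inversion between the two reflected rays.
For strong reflection here: 2 n t = (m + ½) λ.
Minimum at m = 0: t = λ / (4 n) = 536 / (4 × 2.34) = 57.3 nm.

0.0573 μm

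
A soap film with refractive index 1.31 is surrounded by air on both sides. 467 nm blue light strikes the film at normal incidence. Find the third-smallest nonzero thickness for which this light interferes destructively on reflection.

Top surface (1.0 → 1.31): reflection off a higher-index medium gives a half-wave phase shift.
At the lower boundary (n = 1.31 to n = 1.0) the reflected ray undergoes no phase shift.
The two reflections differ by half a wavelength.
For weak reflection here: 2 n t = m λ.
The third-smallest nonzero thickness corresponds to m = 3: t = m λ / (2 n) = 3.00 × 467 / (2 × 1.31) = 535 nm.

535 nm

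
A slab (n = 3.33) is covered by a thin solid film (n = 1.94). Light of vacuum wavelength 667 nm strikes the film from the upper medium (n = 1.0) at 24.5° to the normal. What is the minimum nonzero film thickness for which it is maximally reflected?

176 nm

Ray reflecting at the top interface goes from n = 1.0 toward n = 1.94: a half-wave phase shift.
Ray reflecting at the bottom interface goes from n = 1.94 toward n = 3.33: a half-wave phase shift.
Net: no relative phase inversion (both shifts match).
So the condition for constructive reflection is 2 n t cos θ_r = m λ.
Snell's law: 1.0 sin 24.5° = 1.94 sin θ_r → sin θ_r = 0.214, cos θ_r = 0.977.
Minimum nonzero at m = 1: t = λ / (2 n cos θ_r) = 667 / (2 × 1.94 × 0.977) = 176 nm.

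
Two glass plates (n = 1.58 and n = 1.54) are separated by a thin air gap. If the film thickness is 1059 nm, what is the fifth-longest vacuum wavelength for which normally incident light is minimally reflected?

424 nm

At the upper boundary (n = 1.58 to n = 1.0) the reflected ray undergoes no phase shift.
Ray reflecting at the bottom interface goes from n = 1.0 toward n = 1.54: a half-wave phase shift.
Net: one phase inversion between the two reflected rays.
With one net inversion, destructive interference in reflection requires 2 n t = m λ.
λ = 2 n t / m. The fifth-longest wavelength is m = 5: λ = 2 × 1.0 × 1059 / 5.00 = 424 nm.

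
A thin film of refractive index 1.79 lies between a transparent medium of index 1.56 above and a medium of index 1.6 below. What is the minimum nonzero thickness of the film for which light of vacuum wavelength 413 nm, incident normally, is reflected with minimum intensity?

At the upper boundary (n = 1.56 to n = 1.79) the reflected ray undergoes a half-wave phase shift.
At the lower boundary (n = 1.79 to n = 1.6) the reflected ray undergoes no phase shift.
Net: one phase inversion between the two reflected rays.
So the condition for destructive reflection is 2 n t = m λ.
Minimum nonzero at m = 1: t = λ / (2 n) = 413 / (2 × 1.79) = 115 nm.

115 nm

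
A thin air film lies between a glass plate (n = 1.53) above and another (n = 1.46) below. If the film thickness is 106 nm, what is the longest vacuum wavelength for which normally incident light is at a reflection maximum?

424 nm

Ray reflecting at the top interface goes from n = 1.53 toward n = 1.0: no phase shift.
At the lower boundary (n = 1.0 to n = 1.46) the reflected ray undergoes a half-wave phase shift.
Exactly one π shift → a net half-wave offset.
For bright reflection here: 2 n t = (m + ½) λ.
λ = 2 n t / (m + ½). The longest wavelength is m = 0: λ = 2 × 1.0 × 106 / 0.500 = 424 nm.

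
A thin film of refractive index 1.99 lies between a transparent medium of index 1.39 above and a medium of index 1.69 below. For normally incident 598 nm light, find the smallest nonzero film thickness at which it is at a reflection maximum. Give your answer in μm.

0.0751 μm

At the upper boundary (n = 1.39 to n = 1.99) the reflected ray undergoes a half-wave phase shift.
At the lower boundary (n = 1.99 to n = 1.69) the reflected ray undergoes no phase shift.
Net: one phase inversion between the two reflected rays.
So the condition for constructive reflection is 2 n t = (m + ½) λ.
Minimum at m = 0: t = λ / (4 n) = 598 / (4 × 1.99) = 75.1 nm.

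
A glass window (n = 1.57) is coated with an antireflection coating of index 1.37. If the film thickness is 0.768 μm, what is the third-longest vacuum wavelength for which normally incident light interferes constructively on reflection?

701 nm

At the upper boundary (n = 1.0 to n = 1.37) the reflected ray undergoes a half-wave phase shift.
At the lower boundary (n = 1.37 to n = 1.57) the reflected ray undergoes a half-wave phase shift.
The two reflections carry the same phase change, so no net offset.
With no net inversion, constructive interference in reflection requires 2 n t = m λ.
λ = 2 n t / m. The third-longest wavelength is m = 3: λ = 2 × 1.37 × 768 / 3.00 = 701 nm.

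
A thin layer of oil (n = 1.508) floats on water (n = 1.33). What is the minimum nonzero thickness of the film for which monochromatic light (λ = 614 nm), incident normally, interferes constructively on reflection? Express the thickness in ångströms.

Ray reflecting at the top interface goes from n = 1.0 toward n = 1.508: a half-wave phase shift.
Ray reflecting at the bottom interface goes from n = 1.508 toward n = 1.33: no phase shift.
Net: one phase inversion between the two reflected rays.
With one net inversion, constructive interference in reflection requires 2 n t = (m + ½) λ.
Minimum at m = 0: t = λ / (4 n) = 614 / (4 × 1.508) = 102 nm.

1018 Å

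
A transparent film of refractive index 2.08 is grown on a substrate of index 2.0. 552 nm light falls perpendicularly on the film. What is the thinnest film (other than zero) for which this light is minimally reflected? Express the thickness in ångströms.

Ray reflecting at the top interface goes from n = 1.0 toward n = 2.08: a half-wave phase shift.
Ray reflecting at the bottom interface goes from n = 2.08 toward n = 2.0: no phase shift.
The two reflections differ by half a wavelength.
With one net inversion, destructive interference in reflection requires 2 n t = m λ.
Minimum nonzero at m = 1: t = λ / (2 n) = 552 / (2 × 2.08) = 133 nm.

1327 Å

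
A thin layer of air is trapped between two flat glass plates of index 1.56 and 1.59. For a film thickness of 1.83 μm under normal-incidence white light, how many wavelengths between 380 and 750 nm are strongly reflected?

5

Ray reflecting at the top interface goes from n = 1.56 toward n = 1.0: no phase shift.
Bottom surface (1.0 → 1.59): reflection off a higher-index medium gives a half-wave phase shift.
Net: one phase inversion between the two reflected rays.
With one net inversion, constructive interference in reflection requires 2 n t = (m + ½) λ.
λ = 2 n t / (m + ½) = 3660 / (m + ½) nm.
m=4: 813 nm (IR); m=5: 665 nm (visible); m=6: 563 nm (visible); m=7: 488 nm (visible); m=8: 431 nm (visible); m=9: 385 nm (visible); m=10: 349 nm (UV).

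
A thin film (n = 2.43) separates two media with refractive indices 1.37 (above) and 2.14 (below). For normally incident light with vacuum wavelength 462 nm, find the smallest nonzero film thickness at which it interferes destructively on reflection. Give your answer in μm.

0.0951 μm

Ray reflecting at the top interface goes from n = 1.37 toward n = 2.43: a half-wave phase shift.
At the lower boundary (n = 2.43 to n = 2.14) the reflected ray undergoes no phase shift.
Exactly one π shift → a net half-wave offset.
For dark reflection here: 2 n t = m λ.
Minimum nonzero at m = 1: t = λ / (2 n) = 462 / (2 × 2.43) = 95.1 nm.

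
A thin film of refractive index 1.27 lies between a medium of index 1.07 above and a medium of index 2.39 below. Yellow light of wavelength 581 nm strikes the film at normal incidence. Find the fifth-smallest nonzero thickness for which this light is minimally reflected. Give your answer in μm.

1.03 μm

Ray reflecting at the top interface goes from n = 1.07 toward n = 1.27: a half-wave phase shift.
Ray reflecting at the bottom interface goes from n = 1.27 toward n = 2.39: a half-wave phase shift.
Zero or two π shifts → no net half-wave offset.
With no net inversion, destructive interference in reflection requires 2 n t = (m + ½) λ.
The fifth-smallest nonzero thickness corresponds to m = 4: t = (m + ½) λ / (2 n) = 4.50 × 581 / (2 × 1.27) = 1029 nm.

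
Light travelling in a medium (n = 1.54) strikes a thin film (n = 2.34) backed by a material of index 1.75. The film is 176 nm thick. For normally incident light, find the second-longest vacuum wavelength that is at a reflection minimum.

412 nm

Ray reflecting at the top interface goes from n = 1.54 toward n = 2.34: a half-wave phase shift.
At the lower boundary (n = 2.34 to n = 1.75) the reflected ray undergoes no phase shift.
The two reflections differ by half a wavelength.
So the condition for destructive reflection is 2 n t = m λ.
λ = 2 n t / m. The second-longest wavelength is m = 2: λ = 2 × 2.34 × 176 / 2.00 = 412 nm.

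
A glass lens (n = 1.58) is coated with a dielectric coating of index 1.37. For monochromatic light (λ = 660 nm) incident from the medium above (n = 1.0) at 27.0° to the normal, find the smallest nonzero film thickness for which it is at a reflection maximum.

255 nm

At the upper boundary (n = 1.0 to n = 1.37) the reflected ray undergoes a half-wave phase shift.
Ray reflecting at the bottom interface goes from n = 1.37 toward n = 1.58: a half-wave phase shift.
The two reflections carry the same phase change, so no net offset.
With no net inversion, constructive interference in reflection requires 2 n t cos θ_r = m λ.
Snell's law: 1.0 sin 27.0° = 1.37 sin θ_r → sin θ_r = 0.331, cos θ_r = 0.943.
Minimum nonzero at m = 1: t = λ / (2 n cos θ_r) = 660 / (2 × 1.37 × 0.943) = 255 nm.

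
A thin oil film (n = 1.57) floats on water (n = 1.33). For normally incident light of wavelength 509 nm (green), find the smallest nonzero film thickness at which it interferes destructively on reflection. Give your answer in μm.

At the upper boundary (n = 1.0 to n = 1.57) the reflected ray undergoes a half-wave phase shift.
At the lower boundary (n = 1.57 to n = 1.33) the reflected ray undergoes no phase shift.
The two reflections differ by half a wavelength.
For dark reflection here: 2 n t = m λ.
Minimum nonzero at m = 1: t = λ / (2 n) = 509 / (2 × 1.57) = 162 nm.

0.162 μm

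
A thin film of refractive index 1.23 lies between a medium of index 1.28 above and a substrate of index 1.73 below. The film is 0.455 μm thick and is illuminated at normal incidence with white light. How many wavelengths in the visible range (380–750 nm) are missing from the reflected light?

Ray reflecting at the top interface goes from n = 1.28 toward n = 1.23: no phase shift.
At the lower boundary (n = 1.23 to n = 1.73) the reflected ray undergoes a half-wave phase shift.
Net: one phase inversion between the two reflected rays.
So the condition for destructive reflection is 2 n t = m λ.
λ = 2 n t / m = 1119 / m nm.
m=1: 1119 nm (IR); m=2: 560 nm (visible); m=3: 373 nm (UV).

1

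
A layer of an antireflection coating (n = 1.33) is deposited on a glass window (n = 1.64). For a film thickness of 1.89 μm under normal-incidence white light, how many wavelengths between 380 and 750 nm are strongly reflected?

Top surface (1.0 → 1.33): reflection off a higher-index medium gives a half-wave phase shift.
Bottom surface (1.33 → 1.64): reflection off a higher-index medium gives a half-wave phase shift.
Zero or two π shifts → no net half-wave offset.
With no net inversion, constructive interference in reflection requires 2 n t = m λ.
λ = 2 n t / m = 5027 / m nm.
m=6: 838 nm (IR); m=7: 718 nm (visible); m=8: 628 nm (visible); m=9: 559 nm (visible); m=10: 503 nm (visible); m=11: 457 nm (visible); m=12: 419 nm (visible); m=13: 387 nm (visible); m=14: 359 nm (UV).

7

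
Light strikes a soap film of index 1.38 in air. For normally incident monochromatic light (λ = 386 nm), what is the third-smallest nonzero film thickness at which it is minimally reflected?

420 nm

Ray reflecting at the top interface goes from n = 1.0 toward n = 1.38: a half-wave phase shift.
Bottom surface (1.38 → 1.0): reflection off a lower-index medium gives no phase shift.
The two reflections differ by half a wavelength.
For dark reflection here: 2 n t = m λ.
The third-smallest nonzero thickness corresponds to m = 3: t = m λ / (2 n) = 3.00 × 386 / (2 × 1.38) = 420 nm.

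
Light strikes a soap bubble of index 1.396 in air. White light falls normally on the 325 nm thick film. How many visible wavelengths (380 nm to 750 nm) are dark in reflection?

Top surface (1.0 → 1.396): reflection off a higher-index medium gives a half-wave phase shift.
Ray reflecting at the bottom interface goes from n = 1.396 toward n = 1.0: no phase shift.
Exactly one π shift → a net half-wave offset.
For weak reflection here: 2 n t = m λ.
λ = 2 n t / m = 907 / m nm.
m=1: 907 nm (IR); m=2: 454 nm (visible); m=3: 302 nm (UV).

1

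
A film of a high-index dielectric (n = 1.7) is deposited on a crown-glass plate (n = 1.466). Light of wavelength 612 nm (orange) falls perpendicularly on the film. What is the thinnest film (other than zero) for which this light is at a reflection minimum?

At the upper boundary (n = 1.0 to n = 1.7) the reflected ray undergoes a half-wave phase shift.
Bottom surface (1.7 → 1.466): reflection off a lower-index medium gives no phase shift.
Exactly one π shift → a net half-wave offset.
With one net inversion, destructive interference in reflection requires 2 n t = m λ.
Minimum nonzero at m = 1: t = λ / (2 n) = 612 / (2 × 1.7) = 180 nm.

180 nm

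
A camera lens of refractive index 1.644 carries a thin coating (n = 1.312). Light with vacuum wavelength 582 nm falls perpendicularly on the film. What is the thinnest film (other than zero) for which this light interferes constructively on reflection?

At the upper boundary (n = 1.0 to n = 1.312) the reflected ray undergoes a half-wave phase shift.
Bottom surface (1.312 → 1.644): reflection off a higher-index medium gives a half-wave phase shift.
Net: no relative phase inversion (both shifts match).
For bright reflection here: 2 n t = m λ.
Minimum nonzero at m = 1: t = λ / (2 n) = 582 / (2 × 1.312) = 222 nm.

222 nm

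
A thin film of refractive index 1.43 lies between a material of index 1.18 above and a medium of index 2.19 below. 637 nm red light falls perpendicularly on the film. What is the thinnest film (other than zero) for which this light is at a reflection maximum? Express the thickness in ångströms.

2227 Å

Ray reflecting at the top interface goes from n = 1.18 toward n = 1.43: a half-wave phase shift.
Bottom surface (1.43 → 2.19): reflection off a higher-index medium gives a half-wave phase shift.
Net: no relative phase inversion (both shifts match).
With no net inversion, constructive interference in reflection requires 2 n t = m λ.
Minimum nonzero at m = 1: t = λ / (2 n) = 637 / (2 × 1.43) = 223 nm.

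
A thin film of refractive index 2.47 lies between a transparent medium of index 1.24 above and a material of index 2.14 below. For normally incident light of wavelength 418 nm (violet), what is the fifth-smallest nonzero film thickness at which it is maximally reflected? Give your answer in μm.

At the upper boundary (n = 1.24 to n = 2.47) the reflected ray undergoes a half-wave phase shift.
Ray reflecting at the bottom interface goes from n = 2.47 toward n = 2.14: no phase shift.
Net: one phase inversion between the two reflected rays.
For maximum reflection here: 2 n t = (m + ½) λ.
The fifth-smallest nonzero thickness corresponds to m = 4: t = (m + ½) λ / (2 n) = 4.50 × 418 / (2 × 2.47) = 381 nm.

0.381 μm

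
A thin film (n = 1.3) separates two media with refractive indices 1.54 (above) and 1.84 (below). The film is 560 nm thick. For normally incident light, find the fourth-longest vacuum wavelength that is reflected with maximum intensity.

At the upper boundary (n = 1.54 to n = 1.3) the reflected ray undergoes no phase shift.
Ray reflecting at the bottom interface goes from n = 1.3 toward n = 1.84: a half-wave phase shift.
The two reflections differ by half a wavelength.
For bright reflection here: 2 n t = (m + ½) λ.
λ = 2 n t / (m + ½). The fourth-longest wavelength is m = 3: λ = 2 × 1.3 × 560 / 3.50 = 416 nm.

416 nm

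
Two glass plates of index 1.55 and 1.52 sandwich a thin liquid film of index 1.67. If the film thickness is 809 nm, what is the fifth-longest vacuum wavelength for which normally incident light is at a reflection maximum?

At the upper boundary (n = 1.55 to n = 1.67) the reflected ray undergoes a half-wave phase shift.
Bottom surface (1.67 → 1.52): reflection off a lower-index medium gives no phase shift.
Net: one phase inversion between the two reflected rays.
For strong reflection here: 2 n t = (m + ½) λ.
λ = 2 n t / (m + ½). The fifth-longest wavelength is m = 4: λ = 2 × 1.67 × 809 / 4.50 = 600 nm.

600 nm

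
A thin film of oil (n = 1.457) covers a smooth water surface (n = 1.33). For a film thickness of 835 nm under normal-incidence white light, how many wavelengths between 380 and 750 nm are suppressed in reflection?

3

At the upper boundary (n = 1.0 to n = 1.457) the reflected ray undergoes a half-wave phase shift.
Ray reflecting at the bottom interface goes from n = 1.457 toward n = 1.33: no phase shift.
Net: one phase inversion between the two reflected rays.
With one net inversion, destructive interference in reflection requires 2 n t = m λ.
λ = 2 n t / m = 2433 / m nm.
m=3: 811 nm (IR); m=4: 608 nm (visible); m=5: 487 nm (visible); m=6: 406 nm (visible); m=7: 348 nm (UV).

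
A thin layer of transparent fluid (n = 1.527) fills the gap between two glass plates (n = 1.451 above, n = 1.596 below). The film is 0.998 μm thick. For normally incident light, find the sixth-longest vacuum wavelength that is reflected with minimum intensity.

554 nm

Ray reflecting at the top interface goes from n = 1.451 toward n = 1.527: a half-wave phase shift.
At the lower boundary (n = 1.527 to n = 1.596) the reflected ray undergoes a half-wave phase shift.
The two reflections carry the same phase change, so no net offset.
With no net inversion, destructive interference in reflection requires 2 n t = (m + ½) λ.
λ = 2 n t / (m + ½). The sixth-longest wavelength is m = 5: λ = 2 × 1.527 × 998 / 5.50 = 554 nm.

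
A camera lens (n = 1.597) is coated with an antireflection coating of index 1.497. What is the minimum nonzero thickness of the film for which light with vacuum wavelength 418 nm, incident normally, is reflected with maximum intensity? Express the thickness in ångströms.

1396 Å

Top surface (1.0 → 1.497): reflection off a higher-index medium gives a half-wave phase shift.
Bottom surface (1.497 → 1.597): reflection off a higher-index medium gives a half-wave phase shift.
Zero or two π shifts → no net half-wave offset.
So the condition for constructive reflection is 2 n t = m λ.
Minimum nonzero at m = 1: t = λ / (2 n) = 418 / (2 × 1.497) = 140 nm.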